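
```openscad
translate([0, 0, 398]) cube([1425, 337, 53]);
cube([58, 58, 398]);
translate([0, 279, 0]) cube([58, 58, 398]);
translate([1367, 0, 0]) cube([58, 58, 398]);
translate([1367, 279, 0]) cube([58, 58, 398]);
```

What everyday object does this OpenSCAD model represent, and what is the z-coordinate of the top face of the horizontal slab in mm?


A bench. The seat-top height is 451 mm.

A long slab on four corner posts — a bench. The slab sits at z = 398 with thickness 53, so the top is 398 + 53 = 451 mm.


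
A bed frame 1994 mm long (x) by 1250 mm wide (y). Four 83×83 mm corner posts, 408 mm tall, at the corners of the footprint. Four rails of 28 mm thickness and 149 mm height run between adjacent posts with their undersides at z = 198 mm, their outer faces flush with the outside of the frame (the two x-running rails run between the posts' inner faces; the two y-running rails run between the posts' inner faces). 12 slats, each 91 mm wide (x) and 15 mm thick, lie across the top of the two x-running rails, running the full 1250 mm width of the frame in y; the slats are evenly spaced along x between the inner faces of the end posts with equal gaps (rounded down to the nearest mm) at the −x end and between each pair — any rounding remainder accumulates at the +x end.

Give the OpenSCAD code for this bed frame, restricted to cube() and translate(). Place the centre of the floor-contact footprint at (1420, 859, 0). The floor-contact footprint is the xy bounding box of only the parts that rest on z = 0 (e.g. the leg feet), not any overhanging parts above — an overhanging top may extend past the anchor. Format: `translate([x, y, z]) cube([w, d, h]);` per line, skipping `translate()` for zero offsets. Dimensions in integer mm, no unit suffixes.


// slat z = rail_z + rail_h = 198 + 149 = 347
// slat gap = ⌊(1828 − 12·91) / 13⌋ = 56
translate([423, 234, 0]) cube([83, 83, 408]);
translate([423, 1401, 0]) cube([83, 83, 408]);
translate([2334, 234, 0]) cube([83, 83, 408]);
translate([2334, 1401, 0]) cube([83, 83, 408]);
translate([506, 234, 198]) cube([1828, 28, 149]);
translate([506, 1456, 198]) cube([1828, 28, 149]);
translate([423, 317, 198]) cube([28, 1084, 149]);
translate([2389, 317, 198]) cube([28, 1084, 149]);
translate([562, 234, 347]) cube([91, 1250, 15]);
translate([709, 234, 347]) cube([91, 1250, 15]);
translate([856, 234, 347]) cube([91, 1250, 15]);
translate([1003, 234, 347]) cube([91, 1250, 15]);
translate([1150, 234, 347]) cube([91, 1250, 15]);
translate([1297, 234, 347]) cube([91, 1250, 15]);
translate([1444, 234, 347]) cube([91, 1250, 15]);
translate([1591, 234, 347]) cube([91, 1250, 15]);
translate([1738, 234, 347]) cube([91, 1250, 15]);
translate([1885, 234, 347]) cube([91, 1250, 15]);
translate([2032, 234, 347]) cube([91, 1250, 15]);
translate([2179, 234, 347]) cube([91, 1250, 15]);


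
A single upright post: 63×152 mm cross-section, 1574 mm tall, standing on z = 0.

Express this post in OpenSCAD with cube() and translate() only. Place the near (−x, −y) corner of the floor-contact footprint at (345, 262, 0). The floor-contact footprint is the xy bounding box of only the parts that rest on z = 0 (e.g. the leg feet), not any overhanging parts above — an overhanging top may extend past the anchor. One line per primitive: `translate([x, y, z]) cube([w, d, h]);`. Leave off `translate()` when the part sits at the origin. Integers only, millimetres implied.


translate([345, 262, 0]) cube([63, 152, 1574]);


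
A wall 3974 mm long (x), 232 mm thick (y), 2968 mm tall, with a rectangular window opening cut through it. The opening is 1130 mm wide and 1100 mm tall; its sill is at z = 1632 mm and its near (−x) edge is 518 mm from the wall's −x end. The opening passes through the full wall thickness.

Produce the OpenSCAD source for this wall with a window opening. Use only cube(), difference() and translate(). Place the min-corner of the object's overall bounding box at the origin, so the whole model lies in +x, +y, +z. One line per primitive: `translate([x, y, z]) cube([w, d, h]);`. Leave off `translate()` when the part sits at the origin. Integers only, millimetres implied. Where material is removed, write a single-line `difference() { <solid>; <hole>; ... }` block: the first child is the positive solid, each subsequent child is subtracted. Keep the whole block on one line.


difference() { cube([3974, 232, 2968]); translate([518, 0, 1632]) cube([1130, 232, 1100]); }


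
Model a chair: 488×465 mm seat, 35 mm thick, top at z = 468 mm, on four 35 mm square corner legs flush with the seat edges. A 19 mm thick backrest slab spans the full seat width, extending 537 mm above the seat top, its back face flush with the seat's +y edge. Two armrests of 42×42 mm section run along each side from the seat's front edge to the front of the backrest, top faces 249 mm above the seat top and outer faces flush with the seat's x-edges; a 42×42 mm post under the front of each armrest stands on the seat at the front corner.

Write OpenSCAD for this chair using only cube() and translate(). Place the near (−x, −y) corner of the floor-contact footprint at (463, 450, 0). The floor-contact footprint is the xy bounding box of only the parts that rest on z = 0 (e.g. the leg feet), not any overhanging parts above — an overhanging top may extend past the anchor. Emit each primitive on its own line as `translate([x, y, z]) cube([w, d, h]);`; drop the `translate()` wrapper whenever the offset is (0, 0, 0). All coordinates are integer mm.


// leg_h = 468 - 35 = 433
// arm post h = 249 - 42 = 207
translate([463, 450, 433]) cube([488, 465, 35]);
translate([463, 450, 0]) cube([35, 35, 433]);
translate([916, 450, 0]) cube([35, 35, 433]);
translate([463, 880, 0]) cube([35, 35, 433]);
translate([916, 880, 0]) cube([35, 35, 433]);
translate([463, 896, 468]) cube([488, 19, 537]);
translate([463, 450, 675]) cube([42, 446, 42]);
translate([909, 450, 675]) cube([42, 446, 42]);
translate([463, 450, 468]) cube([42, 42, 207]);
translate([909, 450, 468]) cube([42, 42, 207]);


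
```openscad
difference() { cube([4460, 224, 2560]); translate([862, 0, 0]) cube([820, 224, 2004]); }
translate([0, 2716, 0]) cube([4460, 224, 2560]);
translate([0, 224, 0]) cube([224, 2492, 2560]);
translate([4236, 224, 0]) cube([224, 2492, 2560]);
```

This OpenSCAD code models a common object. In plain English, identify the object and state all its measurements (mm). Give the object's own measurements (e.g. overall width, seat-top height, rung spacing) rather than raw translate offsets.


A single room: four walls, each 2560 mm tall and 224 mm thick, enclosing an outside footprint 4460×2940 mm (x × y), no floor or roof. The front and back walls (−y and +y sides) run the full x-width; the side walls fit between their inner faces. A door opening 820 mm wide and 2004 mm tall is cut through the front wall from the floor up, its −x edge 862 mm from the wall's −x end.


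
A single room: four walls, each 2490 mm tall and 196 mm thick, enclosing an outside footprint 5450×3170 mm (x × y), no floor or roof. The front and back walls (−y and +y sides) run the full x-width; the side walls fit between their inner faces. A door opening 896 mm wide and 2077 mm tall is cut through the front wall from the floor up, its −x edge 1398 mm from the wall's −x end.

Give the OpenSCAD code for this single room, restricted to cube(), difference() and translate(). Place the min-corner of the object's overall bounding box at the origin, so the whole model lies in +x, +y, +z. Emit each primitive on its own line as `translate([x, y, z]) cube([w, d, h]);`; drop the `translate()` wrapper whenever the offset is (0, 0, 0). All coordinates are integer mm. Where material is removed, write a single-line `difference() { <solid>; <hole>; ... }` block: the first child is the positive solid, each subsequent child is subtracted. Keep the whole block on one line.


difference() { cube([5450, 196, 2490]); translate([1398, 0, 0]) cube([896, 196, 2077]); }
translate([0, 2974, 0]) cube([5450, 196, 2490]);
translate([0, 196, 0]) cube([196, 2778, 2490]);
translate([5254, 196, 0]) cube([196, 2778, 2490]);


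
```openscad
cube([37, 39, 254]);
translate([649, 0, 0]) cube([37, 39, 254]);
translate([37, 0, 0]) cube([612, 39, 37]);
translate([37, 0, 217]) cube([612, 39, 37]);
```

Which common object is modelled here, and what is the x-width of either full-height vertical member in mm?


A picture frame. The border width is 37 mm.

Four thin pieces enclosing a rectangular opening — a picture frame. The two full-height stiles are 254 mm tall; the top rail sits at z = 217 and is 37 mm tall, so the border above the opening is 254 − 217 = 37 mm, matching the stile x-width.


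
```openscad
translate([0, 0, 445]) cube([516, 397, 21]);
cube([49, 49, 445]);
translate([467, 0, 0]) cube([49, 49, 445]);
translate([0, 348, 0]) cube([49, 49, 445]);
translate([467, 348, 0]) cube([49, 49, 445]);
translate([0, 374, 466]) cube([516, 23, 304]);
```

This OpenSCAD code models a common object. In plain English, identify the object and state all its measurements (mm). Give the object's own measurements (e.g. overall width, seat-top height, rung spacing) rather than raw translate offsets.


A chair. The seat is a 516×397×21 mm slab with its top at z = 466 mm, on four 49×49 mm corner legs (flush with the seat edges, standing on z = 0). A flat backrest 23 mm thick, 304 mm tall, spans the full seat width and rises from the seat top along its +y edge, rear face flush with the rear of the seat.


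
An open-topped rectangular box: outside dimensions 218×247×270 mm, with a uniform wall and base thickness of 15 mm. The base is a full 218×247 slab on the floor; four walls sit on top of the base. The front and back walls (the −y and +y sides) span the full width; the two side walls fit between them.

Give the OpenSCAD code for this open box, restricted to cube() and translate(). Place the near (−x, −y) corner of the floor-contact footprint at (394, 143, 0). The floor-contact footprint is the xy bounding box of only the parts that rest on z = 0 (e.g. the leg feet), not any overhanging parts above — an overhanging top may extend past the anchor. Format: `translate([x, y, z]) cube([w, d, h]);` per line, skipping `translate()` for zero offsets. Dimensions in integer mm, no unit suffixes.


translate([394, 143, 0]) cube([218, 247, 15]);
translate([394, 143, 15]) cube([218, 15, 255]);
translate([394, 375, 15]) cube([218, 15, 255]);
translate([394, 158, 15]) cube([15, 217, 255]);
translate([597, 158, 15]) cube([15, 217, 255]);


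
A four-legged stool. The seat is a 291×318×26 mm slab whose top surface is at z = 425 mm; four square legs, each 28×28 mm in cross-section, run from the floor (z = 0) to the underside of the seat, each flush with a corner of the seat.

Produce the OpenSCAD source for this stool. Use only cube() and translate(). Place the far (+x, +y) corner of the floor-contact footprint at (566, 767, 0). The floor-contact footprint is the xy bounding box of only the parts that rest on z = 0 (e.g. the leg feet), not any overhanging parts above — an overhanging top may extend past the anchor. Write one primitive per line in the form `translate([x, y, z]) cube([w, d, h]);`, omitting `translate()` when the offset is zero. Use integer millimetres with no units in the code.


// leg_h = 425 - 26 = 399
translate([275, 449, 399]) cube([291, 318, 26]);
translate([275, 449, 0]) cube([28, 28, 399]);
translate([538, 449, 0]) cube([28, 28, 399]);
translate([275, 739, 0]) cube([28, 28, 399]);
translate([538, 739, 0]) cube([28, 28, 399]);


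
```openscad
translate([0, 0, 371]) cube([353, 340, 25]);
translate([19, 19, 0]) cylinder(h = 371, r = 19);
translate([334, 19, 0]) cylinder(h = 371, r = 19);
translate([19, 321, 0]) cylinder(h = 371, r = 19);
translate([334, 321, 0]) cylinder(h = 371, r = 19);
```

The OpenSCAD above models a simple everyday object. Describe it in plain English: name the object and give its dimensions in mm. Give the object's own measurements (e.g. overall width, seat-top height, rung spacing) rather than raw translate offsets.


A simple wooden stool: a rectangular seat 353 mm (x) by 340 mm (y), 25 mm thick, top face at z = 396 mm, on four round legs, each 38 mm in diameter. The legs rest on z = 0, each leg's axis is inset half a diameter from the nearest pair of seat edges (so the leg's bounding box is flush with the corner).


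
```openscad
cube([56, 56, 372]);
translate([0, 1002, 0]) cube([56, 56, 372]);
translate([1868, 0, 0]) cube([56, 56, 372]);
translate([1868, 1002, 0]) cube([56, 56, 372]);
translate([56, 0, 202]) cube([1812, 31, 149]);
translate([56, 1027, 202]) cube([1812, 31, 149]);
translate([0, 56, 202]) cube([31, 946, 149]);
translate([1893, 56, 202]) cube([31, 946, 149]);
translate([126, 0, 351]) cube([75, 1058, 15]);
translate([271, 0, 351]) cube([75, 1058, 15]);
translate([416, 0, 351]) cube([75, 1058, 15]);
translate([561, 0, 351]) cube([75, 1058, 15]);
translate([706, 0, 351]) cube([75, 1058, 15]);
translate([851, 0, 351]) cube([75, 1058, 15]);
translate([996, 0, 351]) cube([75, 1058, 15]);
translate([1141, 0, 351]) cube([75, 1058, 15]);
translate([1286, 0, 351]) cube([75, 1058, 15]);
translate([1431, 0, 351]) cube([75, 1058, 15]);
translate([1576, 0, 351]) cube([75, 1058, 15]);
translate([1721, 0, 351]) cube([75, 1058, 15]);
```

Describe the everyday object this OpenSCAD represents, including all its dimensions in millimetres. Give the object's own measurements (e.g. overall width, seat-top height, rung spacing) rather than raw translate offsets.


A bed frame 1924 mm long (x) by 1058 mm wide (y). Four 56×56 mm corner posts, 372 mm tall, at the corners of the footprint. Four rails of 31 mm thickness and 149 mm height run between adjacent posts with their undersides at z = 202 mm, their outer faces flush with the outside of the frame (the two x-running rails run between the posts' inner faces; the two y-running rails run between the posts' inner faces). 12 slats, each 75 mm wide (x) and 15 mm thick, lie across the top of the two x-running rails, running the full 1058 mm width of the frame in y; along x they sit between the end posts with a 70 mm gap after the −x posts and between neighbouring slats, leaving 72 mm before the +x posts.


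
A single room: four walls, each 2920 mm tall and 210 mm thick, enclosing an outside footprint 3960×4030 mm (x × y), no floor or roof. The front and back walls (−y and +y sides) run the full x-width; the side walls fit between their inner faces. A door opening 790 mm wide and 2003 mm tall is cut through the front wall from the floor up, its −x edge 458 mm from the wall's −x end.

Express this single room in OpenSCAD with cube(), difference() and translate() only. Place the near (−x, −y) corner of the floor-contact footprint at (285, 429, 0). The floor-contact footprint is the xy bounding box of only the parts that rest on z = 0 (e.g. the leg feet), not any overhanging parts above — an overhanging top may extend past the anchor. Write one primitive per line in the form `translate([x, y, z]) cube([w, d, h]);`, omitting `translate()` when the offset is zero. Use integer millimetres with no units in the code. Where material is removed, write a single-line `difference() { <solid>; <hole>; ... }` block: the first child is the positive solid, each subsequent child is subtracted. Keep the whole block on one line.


difference() { translate([285, 429, 0]) cube([3960, 210, 2920]); translate([743, 429, 0]) cube([790, 210, 2003]); }
translate([285, 4249, 0]) cube([3960, 210, 2920]);
translate([285, 639, 0]) cube([210, 3610, 2920]);
translate([4035, 639, 0]) cube([210, 3610, 2920]);


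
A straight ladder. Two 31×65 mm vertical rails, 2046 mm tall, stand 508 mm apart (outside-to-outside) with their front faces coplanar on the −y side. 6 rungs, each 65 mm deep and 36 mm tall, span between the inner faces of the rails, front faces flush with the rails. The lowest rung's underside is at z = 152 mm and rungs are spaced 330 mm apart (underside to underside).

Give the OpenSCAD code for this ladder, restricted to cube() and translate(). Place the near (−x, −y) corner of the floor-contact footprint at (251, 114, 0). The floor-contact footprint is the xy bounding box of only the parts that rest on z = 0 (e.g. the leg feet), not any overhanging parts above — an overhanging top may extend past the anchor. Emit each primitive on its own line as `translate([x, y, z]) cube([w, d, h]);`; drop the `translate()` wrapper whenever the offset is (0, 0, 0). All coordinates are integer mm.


translate([251, 114, 0]) cube([31, 65, 2046]);
translate([728, 114, 0]) cube([31, 65, 2046]);
translate([282, 114, 152]) cube([446, 65, 36]);
translate([282, 114, 482]) cube([446, 65, 36]);
translate([282, 114, 812]) cube([446, 65, 36]);
translate([282, 114, 1142]) cube([446, 65, 36]);
translate([282, 114, 1472]) cube([446, 65, 36]);
translate([282, 114, 1802]) cube([446, 65, 36]);


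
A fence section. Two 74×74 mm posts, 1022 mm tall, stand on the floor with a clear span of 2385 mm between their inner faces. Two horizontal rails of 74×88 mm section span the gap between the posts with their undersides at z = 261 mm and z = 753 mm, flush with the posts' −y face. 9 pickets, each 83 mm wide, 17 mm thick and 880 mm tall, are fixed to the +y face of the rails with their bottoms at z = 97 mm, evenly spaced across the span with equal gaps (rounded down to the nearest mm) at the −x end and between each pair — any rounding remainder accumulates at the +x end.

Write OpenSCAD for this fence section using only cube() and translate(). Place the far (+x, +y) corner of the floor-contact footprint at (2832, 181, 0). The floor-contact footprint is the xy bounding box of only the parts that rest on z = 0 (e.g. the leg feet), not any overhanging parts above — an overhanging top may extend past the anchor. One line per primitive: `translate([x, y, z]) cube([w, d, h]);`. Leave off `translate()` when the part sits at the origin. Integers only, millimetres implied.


translate([299, 107, 0]) cube([74, 74, 1022]);
translate([2758, 107, 0]) cube([74, 74, 1022]);
translate([373, 107, 261]) cube([2385, 74, 88]);
translate([373, 107, 753]) cube([2385, 74, 88]);
translate([536, 181, 97]) cube([83, 17, 880]);
translate([782, 181, 97]) cube([83, 17, 880]);
translate([1028, 181, 97]) cube([83, 17, 880]);
translate([1274, 181, 97]) cube([83, 17, 880]);
translate([1520, 181, 97]) cube([83, 17, 880]);
translate([1766, 181, 97]) cube([83, 17, 880]);
translate([2012, 181, 97]) cube([83, 17, 880]);
translate([2258, 181, 97]) cube([83, 17, 880]);
translate([2504, 181, 97]) cube([83, 17, 880]);


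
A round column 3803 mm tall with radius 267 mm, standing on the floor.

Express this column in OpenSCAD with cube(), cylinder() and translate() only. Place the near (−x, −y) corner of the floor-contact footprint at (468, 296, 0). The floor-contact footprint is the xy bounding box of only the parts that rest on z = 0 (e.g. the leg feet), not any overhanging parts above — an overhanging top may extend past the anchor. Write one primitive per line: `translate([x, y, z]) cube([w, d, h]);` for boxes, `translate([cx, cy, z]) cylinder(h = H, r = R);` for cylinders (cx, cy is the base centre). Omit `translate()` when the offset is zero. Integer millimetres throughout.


translate([735, 563, 0]) cylinder(h = 3803, r = 267);


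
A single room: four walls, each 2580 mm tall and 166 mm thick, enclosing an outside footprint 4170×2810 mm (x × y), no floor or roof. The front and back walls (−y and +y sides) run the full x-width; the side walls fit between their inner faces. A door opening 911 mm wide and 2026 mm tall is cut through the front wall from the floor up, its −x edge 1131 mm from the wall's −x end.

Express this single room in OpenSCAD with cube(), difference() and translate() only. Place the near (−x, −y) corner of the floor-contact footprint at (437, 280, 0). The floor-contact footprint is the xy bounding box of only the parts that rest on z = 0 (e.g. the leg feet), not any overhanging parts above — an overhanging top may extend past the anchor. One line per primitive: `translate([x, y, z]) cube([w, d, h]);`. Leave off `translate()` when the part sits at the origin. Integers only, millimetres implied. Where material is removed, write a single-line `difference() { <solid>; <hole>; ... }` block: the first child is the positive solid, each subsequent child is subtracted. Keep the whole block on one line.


difference() { translate([437, 280, 0]) cube([4170, 166, 2580]); translate([1568, 280, 0]) cube([911, 166, 2026]); }
translate([437, 2924, 0]) cube([4170, 166, 2580]);
translate([437, 446, 0]) cube([166, 2478, 2580]);
translate([4441, 446, 0]) cube([166, 2478, 2580]);


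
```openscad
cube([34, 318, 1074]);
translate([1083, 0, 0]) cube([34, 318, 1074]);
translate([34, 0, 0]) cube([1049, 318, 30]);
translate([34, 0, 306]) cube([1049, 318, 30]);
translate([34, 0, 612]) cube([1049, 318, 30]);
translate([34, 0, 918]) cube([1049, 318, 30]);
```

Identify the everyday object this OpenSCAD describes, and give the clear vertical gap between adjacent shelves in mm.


A bookshelf. The clear shelf gap is 276 mm.

Two tall side panels with 4 horizontal boards between them — a bookshelf. The first two shelf undersides are at z = 0 and z = 306; with shelf thickness 30, the clear gap is 306 − 0 − 30 = 276 mm.


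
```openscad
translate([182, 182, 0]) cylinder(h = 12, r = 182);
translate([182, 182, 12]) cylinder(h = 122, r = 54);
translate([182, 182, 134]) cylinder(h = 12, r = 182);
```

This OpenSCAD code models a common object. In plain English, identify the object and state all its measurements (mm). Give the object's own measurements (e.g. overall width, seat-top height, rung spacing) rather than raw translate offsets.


A spool: two coaxial disc flanges of radius 182 mm and thickness 12 mm, joined by a core cylinder of radius 54 mm and height 122 mm. The lower flange rests on z = 0 and the three cylinders share a vertical axis.


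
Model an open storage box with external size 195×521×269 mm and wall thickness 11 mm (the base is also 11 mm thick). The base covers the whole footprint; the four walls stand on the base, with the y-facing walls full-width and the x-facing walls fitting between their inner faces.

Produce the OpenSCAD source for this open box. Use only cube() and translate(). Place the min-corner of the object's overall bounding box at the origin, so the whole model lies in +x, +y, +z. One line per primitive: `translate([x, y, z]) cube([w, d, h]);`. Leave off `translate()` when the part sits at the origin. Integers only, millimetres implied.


cube([195, 521, 11]);
translate([0, 0, 11]) cube([195, 11, 258]);
translate([0, 510, 11]) cube([195, 11, 258]);
translate([0, 11, 11]) cube([11, 499, 258]);
translate([184, 11, 11]) cube([11, 499, 258]);


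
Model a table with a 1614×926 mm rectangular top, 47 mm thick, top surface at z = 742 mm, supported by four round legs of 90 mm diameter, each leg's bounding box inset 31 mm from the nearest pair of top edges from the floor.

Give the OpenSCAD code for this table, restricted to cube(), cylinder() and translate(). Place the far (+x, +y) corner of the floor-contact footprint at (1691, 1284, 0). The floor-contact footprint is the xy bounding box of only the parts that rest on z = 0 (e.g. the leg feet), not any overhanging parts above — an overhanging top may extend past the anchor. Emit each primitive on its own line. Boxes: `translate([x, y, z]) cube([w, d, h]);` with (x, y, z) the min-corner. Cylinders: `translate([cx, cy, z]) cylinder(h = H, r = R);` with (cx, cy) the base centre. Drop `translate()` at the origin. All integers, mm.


// leg_h = 742 - 47 = 695
translate([108, 389, 695]) cube([1614, 926, 47]);
translate([184, 465, 0]) cylinder(h = 695, r = 45);
translate([1646, 465, 0]) cylinder(h = 695, r = 45);
translate([184, 1239, 0]) cylinder(h = 695, r = 45);
translate([1646, 1239, 0]) cylinder(h = 695, r = 45);


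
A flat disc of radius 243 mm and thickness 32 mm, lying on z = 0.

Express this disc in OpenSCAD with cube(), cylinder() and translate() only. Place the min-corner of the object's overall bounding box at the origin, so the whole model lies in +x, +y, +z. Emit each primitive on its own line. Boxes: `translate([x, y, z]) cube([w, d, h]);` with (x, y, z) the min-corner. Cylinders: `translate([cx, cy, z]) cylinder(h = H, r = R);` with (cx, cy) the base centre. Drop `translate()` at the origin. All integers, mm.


translate([243, 243, 0]) cylinder(h = 32, r = 243);


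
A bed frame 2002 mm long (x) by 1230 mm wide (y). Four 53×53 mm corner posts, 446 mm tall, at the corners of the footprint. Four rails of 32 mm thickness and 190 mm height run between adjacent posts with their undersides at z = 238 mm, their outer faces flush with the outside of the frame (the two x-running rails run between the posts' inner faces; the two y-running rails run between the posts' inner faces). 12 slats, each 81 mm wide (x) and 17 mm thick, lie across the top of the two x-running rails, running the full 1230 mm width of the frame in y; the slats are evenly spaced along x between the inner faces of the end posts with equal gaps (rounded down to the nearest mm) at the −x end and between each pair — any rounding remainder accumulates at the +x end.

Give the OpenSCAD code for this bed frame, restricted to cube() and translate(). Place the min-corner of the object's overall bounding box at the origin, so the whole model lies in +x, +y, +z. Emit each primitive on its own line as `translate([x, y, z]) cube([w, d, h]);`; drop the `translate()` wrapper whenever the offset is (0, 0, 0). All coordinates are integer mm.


cube([53, 53, 446]);
translate([0, 1177, 0]) cube([53, 53, 446]);
translate([1949, 0, 0]) cube([53, 53, 446]);
translate([1949, 1177, 0]) cube([53, 53, 446]);
translate([53, 0, 238]) cube([1896, 32, 190]);
translate([53, 1198, 238]) cube([1896, 32, 190]);
translate([0, 53, 238]) cube([32, 1124, 190]);
translate([1970, 53, 238]) cube([32, 1124, 190]);
translate([124, 0, 428]) cube([81, 1230, 17]);
translate([276, 0, 428]) cube([81, 1230, 17]);
translate([428, 0, 428]) cube([81, 1230, 17]);
translate([580, 0, 428]) cube([81, 1230, 17]);
translate([732, 0, 428]) cube([81, 1230, 17]);
translate([884, 0, 428]) cube([81, 1230, 17]);
translate([1036, 0, 428]) cube([81, 1230, 17]);
translate([1188, 0, 428]) cube([81, 1230, 17]);
translate([1340, 0, 428]) cube([81, 1230, 17]);
translate([1492, 0, 428]) cube([81, 1230, 17]);
translate([1644, 0, 428]) cube([81, 1230, 17]);
translate([1796, 0, 428]) cube([81, 1230, 17]);


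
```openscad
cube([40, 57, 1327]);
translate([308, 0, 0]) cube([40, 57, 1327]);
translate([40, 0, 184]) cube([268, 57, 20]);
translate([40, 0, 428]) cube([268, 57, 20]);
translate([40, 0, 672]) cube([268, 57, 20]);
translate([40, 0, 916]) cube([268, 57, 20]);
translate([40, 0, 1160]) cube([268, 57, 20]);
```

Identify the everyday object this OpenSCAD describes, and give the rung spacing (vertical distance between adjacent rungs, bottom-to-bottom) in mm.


A ladder. The rung spacing is 244 mm.

Two tall 40×57 posts with 5 short bars between them — a ladder. Adjacent rungs sit at z = 184 and z = 428, so the spacing is 428 − 184 = 244 mm.


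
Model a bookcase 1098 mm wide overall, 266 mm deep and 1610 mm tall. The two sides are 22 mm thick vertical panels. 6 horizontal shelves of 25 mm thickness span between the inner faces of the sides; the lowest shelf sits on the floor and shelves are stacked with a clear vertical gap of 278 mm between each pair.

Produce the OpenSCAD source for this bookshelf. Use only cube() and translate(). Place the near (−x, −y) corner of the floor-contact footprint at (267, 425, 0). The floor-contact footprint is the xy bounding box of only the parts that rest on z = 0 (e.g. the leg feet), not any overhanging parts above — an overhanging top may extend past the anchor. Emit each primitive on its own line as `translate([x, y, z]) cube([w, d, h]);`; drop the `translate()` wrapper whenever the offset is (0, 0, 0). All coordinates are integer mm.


translate([267, 425, 0]) cube([22, 266, 1610]);
translate([1343, 425, 0]) cube([22, 266, 1610]);
translate([289, 425, 0]) cube([1054, 266, 25]);
translate([289, 425, 303]) cube([1054, 266, 25]);
translate([289, 425, 606]) cube([1054, 266, 25]);
translate([289, 425, 909]) cube([1054, 266, 25]);
translate([289, 425, 1212]) cube([1054, 266, 25]);
translate([289, 425, 1515]) cube([1054, 266, 25]);


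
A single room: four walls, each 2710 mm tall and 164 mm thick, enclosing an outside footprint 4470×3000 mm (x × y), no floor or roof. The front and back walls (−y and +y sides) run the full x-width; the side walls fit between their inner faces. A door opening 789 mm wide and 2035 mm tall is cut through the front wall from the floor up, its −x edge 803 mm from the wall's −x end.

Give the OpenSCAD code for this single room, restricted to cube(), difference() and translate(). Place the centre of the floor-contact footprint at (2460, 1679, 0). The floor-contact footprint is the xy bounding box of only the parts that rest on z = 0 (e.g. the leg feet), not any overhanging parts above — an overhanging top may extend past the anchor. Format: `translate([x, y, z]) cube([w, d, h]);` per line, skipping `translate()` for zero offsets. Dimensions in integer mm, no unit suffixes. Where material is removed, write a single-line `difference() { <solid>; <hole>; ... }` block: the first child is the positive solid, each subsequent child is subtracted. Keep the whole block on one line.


difference() { translate([225, 179, 0]) cube([4470, 164, 2710]); translate([1028, 179, 0]) cube([789, 164, 2035]); }
translate([225, 3015, 0]) cube([4470, 164, 2710]);
translate([225, 343, 0]) cube([164, 2672, 2710]);
translate([4531, 343, 0]) cube([164, 2672, 2710]);


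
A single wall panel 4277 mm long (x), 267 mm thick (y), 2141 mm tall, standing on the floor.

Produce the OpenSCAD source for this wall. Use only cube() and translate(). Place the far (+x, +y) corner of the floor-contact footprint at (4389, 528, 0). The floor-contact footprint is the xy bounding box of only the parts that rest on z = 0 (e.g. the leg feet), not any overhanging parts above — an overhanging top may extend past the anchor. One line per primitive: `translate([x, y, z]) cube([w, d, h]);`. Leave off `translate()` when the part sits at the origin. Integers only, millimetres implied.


translate([112, 261, 0]) cube([4277, 267, 2141]);


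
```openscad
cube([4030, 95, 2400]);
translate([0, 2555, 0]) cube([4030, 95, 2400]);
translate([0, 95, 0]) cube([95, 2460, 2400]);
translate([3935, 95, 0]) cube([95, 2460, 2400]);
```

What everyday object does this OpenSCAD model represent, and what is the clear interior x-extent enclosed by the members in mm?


A house (or room) frame. The interior width is 3840 mm.

Four 2400 mm walls enclosing a rectangle with no floor or roof — a room or house frame. Outside width is 4030 mm and wall thickness is 95 mm, so the interior width is 4030 − 2 × 95 = 3840 mm.


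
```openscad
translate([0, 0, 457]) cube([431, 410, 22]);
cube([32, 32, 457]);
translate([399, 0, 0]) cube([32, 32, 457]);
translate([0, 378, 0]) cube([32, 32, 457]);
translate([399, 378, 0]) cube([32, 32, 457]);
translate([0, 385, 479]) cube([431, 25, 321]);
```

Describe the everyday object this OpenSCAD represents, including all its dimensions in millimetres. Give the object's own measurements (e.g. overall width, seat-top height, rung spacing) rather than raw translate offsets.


A chair. The seat is a 431×410×22 mm slab with its top at z = 479 mm, on four 32×32 mm corner legs (flush with the seat edges, standing on z = 0). A flat backrest 25 mm thick, 321 mm tall, spans the full seat width and rises from the seat top along its +y edge, rear face flush with the rear of the seat.


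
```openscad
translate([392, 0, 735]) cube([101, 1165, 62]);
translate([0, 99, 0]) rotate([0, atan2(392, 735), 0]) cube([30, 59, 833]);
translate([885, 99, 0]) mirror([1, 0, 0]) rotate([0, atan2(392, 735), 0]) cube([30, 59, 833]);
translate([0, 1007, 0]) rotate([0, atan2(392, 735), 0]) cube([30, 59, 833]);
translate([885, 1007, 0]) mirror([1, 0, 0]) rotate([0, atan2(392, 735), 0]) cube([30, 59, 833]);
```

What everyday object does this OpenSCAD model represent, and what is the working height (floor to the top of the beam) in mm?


A sawhorse. The overall height is 797 mm.

A beam across two mirrored pairs of raked legs — a sawhorse. The beam's underside is at z = 735 (matching the legs' vertical rise in atan2(392, 735)) and the beam is 62 mm tall, so its top is at 735 + 62 = 797 mm. The raked legs top out at the beam's underside, so that is the highest point.


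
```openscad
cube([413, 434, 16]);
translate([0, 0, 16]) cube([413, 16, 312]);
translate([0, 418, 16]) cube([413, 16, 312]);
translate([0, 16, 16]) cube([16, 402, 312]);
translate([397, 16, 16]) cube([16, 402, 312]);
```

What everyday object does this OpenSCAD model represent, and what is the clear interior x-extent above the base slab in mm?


An open box. The internal width is 381 mm.

A 413×434 base slab with four walls standing on it — an open box. The base is 413 mm wide and the walls are 16 mm thick, so the internal width is 413 − 2 × 16 = 381 mm.


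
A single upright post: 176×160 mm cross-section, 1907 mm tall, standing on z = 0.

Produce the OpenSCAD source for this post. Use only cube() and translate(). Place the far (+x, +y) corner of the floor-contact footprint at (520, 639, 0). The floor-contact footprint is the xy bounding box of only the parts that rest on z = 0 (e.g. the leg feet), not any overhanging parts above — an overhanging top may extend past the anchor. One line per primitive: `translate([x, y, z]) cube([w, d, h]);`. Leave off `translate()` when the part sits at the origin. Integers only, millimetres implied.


translate([344, 479, 0]) cube([176, 160, 1907]);


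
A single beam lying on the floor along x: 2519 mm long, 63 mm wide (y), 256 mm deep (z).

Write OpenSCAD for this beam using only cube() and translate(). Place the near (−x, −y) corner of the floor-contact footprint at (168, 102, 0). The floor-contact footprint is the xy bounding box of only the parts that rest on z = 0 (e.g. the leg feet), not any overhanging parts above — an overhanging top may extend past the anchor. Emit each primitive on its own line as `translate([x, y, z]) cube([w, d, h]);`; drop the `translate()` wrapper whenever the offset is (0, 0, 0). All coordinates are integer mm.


translate([168, 102, 0]) cube([2519, 63, 256]);


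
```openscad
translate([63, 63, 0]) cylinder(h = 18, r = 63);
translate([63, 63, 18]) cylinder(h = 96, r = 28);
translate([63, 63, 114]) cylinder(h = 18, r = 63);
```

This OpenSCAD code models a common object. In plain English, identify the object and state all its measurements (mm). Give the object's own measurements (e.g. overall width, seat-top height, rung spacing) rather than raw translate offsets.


A spool: two coaxial disc flanges of radius 63 mm and thickness 18 mm, joined by a core cylinder of radius 28 mm and height 96 mm. The lower flange rests on z = 0 and the three cylinders share a vertical axis.


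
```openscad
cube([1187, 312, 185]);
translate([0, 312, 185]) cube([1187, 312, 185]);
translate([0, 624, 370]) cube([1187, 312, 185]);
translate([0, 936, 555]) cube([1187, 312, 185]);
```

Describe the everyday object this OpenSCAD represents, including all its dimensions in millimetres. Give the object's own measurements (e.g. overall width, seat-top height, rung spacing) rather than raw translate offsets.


A straight staircase of 4 solid steps. Each step is 1187 mm wide (x), 312 mm deep (y, the going) and 185 mm tall (the rise). The first step rests on the floor; each subsequent step sits one going further in +y and one rise higher in +z, directly behind and above the previous step with no overlap.


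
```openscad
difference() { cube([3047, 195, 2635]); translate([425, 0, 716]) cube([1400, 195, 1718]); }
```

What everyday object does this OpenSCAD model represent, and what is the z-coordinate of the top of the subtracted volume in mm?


A wall with a window opening. The window head height is 2434 mm.

A wall with a rectangular opening subtracted — a window. Sill at z = 716, opening 1718 mm tall, so the head is at 716 + 1718 = 2434 mm.


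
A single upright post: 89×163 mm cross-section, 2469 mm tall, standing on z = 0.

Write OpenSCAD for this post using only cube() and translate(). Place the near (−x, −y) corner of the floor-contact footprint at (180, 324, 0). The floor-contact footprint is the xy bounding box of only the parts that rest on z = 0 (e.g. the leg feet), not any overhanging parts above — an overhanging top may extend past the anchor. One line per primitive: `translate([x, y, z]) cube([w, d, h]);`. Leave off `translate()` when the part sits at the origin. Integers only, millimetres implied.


translate([180, 324, 0]) cube([89, 163, 2469]);


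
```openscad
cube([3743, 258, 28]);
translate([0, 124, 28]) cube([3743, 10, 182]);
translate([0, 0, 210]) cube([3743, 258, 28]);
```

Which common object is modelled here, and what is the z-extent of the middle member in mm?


An I-beam. The web height is 182 mm.

Two wide flanges with a thin centred web — an I-beam. Overall 238 mm minus two 28 mm flanges gives a web of 238 − 2·28 = 182 mm.


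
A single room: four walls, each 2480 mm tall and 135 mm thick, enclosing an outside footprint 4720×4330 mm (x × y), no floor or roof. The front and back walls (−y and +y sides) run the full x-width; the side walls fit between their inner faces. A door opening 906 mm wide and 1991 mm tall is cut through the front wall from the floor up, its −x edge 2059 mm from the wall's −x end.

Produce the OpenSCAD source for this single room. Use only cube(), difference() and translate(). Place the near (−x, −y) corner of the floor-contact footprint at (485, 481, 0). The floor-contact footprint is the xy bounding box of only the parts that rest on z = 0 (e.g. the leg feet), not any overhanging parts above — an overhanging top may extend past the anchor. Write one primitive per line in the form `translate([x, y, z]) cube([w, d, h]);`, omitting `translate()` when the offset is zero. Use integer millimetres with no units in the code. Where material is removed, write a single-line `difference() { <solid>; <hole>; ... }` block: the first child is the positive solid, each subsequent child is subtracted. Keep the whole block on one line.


difference() { translate([485, 481, 0]) cube([4720, 135, 2480]); translate([2544, 481, 0]) cube([906, 135, 1991]); }
translate([485, 4676, 0]) cube([4720, 135, 2480]);
translate([485, 616, 0]) cube([135, 4060, 2480]);
translate([5070, 616, 0]) cube([135, 4060, 2480]);


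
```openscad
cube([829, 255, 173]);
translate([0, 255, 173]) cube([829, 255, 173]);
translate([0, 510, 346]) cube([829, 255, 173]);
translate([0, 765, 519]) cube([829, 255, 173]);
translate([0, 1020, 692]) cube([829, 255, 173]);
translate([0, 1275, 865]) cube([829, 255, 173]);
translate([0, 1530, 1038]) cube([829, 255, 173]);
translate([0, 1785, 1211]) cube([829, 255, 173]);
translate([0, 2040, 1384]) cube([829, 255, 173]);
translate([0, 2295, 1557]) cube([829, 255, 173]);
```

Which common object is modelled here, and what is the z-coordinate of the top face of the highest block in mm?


A staircase. The total rise is 1730 mm.

10 identical blocks, each offset up and back from the previous — a staircase. Each step is 173 mm tall and there are 10 of them, so the total rise is 10 × 173 = 1730 mm.


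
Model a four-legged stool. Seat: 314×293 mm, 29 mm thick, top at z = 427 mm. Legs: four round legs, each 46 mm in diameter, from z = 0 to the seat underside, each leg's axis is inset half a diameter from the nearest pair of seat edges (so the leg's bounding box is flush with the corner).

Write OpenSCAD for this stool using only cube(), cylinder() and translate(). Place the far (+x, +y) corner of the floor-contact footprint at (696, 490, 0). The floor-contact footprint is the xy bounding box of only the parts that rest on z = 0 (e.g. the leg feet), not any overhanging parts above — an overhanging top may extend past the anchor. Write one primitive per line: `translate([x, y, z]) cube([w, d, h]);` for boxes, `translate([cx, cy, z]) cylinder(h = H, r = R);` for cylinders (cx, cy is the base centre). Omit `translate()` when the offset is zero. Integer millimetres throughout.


translate([382, 197, 398]) cube([314, 293, 29]);
translate([405, 220, 0]) cylinder(h = 398, r = 23);
translate([673, 220, 0]) cylinder(h = 398, r = 23);
translate([405, 467, 0]) cylinder(h = 398, r = 23);
translate([673, 467, 0]) cylinder(h = 398, r = 23);
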